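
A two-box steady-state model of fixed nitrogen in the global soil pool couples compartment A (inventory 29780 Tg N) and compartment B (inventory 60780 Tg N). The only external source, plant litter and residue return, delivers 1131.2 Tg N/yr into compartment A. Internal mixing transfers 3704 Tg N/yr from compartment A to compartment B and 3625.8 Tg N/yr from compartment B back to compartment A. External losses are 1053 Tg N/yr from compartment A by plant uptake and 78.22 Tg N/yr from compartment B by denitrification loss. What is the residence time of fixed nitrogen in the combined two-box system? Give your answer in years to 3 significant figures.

80.1 yr

For the system as a whole, the A↔B exchange is internal and contributes nothing to the throughput; only the external sinks remove mass.
M_total = 29780 + 60780 = 90560 Tg N.
ΣF_external_out = 1053 + 78.22 = 1131.2 Tg N/yr.
τ = M_total / ΣF_ext = 90560 / 1131.2 = 80.06 yr.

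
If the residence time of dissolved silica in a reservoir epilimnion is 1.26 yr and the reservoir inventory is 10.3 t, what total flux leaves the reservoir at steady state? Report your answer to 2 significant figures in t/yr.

8.2 t/yr

F = M / τ = 10.3 / 1.26 = 8.175 t/yr.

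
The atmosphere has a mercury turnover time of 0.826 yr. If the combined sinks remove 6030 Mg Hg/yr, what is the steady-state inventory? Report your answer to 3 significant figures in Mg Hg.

τ = M/F ⇒ M = τ × F = 0.826 × 6030 = 4981 Mg Hg.

4980 Mg Hg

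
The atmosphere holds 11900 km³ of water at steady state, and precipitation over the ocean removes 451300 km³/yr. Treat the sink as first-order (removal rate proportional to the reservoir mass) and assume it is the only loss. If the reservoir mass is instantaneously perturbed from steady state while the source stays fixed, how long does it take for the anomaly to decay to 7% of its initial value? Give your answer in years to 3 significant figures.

For a linear reservoir the anomaly decays as exp(−t/τ) with τ = M/F = 11900/451300 = 0.02637 yr.
exp(−t/τ) = 0.07 ⇒ t = −τ ln(0.07) = 0.02637 × 2.659 = 0.07012 yr.

0.0701 yr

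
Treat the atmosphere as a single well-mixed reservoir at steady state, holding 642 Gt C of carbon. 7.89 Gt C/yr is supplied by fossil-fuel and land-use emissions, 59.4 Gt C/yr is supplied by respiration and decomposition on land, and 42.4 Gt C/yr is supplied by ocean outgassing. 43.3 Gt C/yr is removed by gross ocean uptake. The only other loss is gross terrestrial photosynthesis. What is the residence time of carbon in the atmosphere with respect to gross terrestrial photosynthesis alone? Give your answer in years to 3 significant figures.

At steady state ΣF_in = ΣF_out.
ΣF_in = 7.89 + 59.4 + 42.4 = 109.69 Gt C/yr.
Gross terrestrial photosynthesis flux = ΣF_in − (43.3) = 109.69 − 43.30 = 66.39 Gt C/yr.
τ = M / F = 642 / 66.39 = 9.670 yr.

9.67 yr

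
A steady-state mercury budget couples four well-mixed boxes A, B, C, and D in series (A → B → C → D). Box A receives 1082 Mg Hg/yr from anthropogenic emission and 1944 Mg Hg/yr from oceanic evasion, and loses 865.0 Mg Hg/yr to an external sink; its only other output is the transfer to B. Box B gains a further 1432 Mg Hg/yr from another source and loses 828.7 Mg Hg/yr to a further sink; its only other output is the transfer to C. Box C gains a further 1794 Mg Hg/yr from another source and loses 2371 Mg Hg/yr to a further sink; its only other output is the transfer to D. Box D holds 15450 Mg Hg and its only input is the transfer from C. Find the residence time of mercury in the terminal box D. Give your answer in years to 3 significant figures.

Box A: F(A→B) = (1082 + 1944) − 865.0 = 2161.0 Mg Hg/yr.
Box B: F(B→C) = (2161.0 + 1432) − 828.7 = 2764.3 Mg Hg/yr.
Box C: F(C→D) = (2764.3 + 1794) − 2371 = 2187.3 Mg Hg/yr.
Box D throughput = its input = 2187.3 Mg Hg/yr; τ = 15450 / 2187.3 = 7.064 yr.

7.06 yr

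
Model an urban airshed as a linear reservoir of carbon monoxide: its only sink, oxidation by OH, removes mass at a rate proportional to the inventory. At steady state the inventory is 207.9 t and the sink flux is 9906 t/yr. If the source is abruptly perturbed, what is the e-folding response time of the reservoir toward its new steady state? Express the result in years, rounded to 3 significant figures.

For a linear reservoir the response time equals the residence time τ = M/F.
τ = 207.9 / 9906 = 0.02099 yr.

0.0210 yr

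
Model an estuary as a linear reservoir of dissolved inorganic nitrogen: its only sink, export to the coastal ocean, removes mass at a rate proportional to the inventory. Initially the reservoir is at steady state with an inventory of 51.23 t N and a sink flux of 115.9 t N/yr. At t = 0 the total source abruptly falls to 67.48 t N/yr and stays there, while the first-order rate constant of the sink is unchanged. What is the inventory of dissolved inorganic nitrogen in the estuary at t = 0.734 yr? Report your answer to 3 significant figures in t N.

33.9 t N

The sink rate constant is k = F₀/M₀ = 115.9/51.23 = 2.262 yr⁻¹.
Solving dM/dt = F₁ − kM with M(0) = M₀ gives M(t) = F₁/k + (M₀ − F₁/k)·e^(−kt).
F₁/k = 67.48/2.262 = 29.827 t N; kt = 2.262 × 0.734 = 1.661, e^(−kt) = 0.1900.
M(0.734) = 29.827 + (51.23 − 29.827) × 0.1900 = 29.827 + 4.067 = 33.895 t N.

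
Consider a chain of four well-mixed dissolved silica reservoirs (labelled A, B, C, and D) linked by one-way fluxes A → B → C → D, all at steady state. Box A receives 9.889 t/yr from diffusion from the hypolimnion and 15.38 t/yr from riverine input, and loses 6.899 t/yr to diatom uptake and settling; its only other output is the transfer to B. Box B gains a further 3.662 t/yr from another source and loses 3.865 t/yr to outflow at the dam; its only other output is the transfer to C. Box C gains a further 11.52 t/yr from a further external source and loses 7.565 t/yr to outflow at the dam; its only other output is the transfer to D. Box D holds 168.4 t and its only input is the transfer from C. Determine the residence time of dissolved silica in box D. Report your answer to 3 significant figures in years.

Box A: F(A→B) = (9.889 + 15.38) − 6.899 = 18.370 t/yr.
Box B: F(B→C) = (18.370 + 3.662) − 3.865 = 18.167 t/yr.
Box C: F(C→D) = (18.167 + 11.52) − 7.565 = 22.122 t/yr.
Box D throughput = its input = 22.122 t/yr; τ = 168.4 / 22.122 = 7.612 yr.

7.61 yr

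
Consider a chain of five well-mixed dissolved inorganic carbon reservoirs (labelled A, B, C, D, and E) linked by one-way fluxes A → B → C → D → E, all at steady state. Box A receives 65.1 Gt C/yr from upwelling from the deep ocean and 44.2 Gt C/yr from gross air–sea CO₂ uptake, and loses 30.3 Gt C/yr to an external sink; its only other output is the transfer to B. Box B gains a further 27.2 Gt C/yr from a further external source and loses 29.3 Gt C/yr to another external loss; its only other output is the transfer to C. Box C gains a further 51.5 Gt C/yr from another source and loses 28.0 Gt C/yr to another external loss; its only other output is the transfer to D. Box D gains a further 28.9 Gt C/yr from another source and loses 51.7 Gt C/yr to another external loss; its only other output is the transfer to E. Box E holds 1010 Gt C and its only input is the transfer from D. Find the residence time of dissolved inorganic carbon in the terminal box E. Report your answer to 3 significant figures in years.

13.0 yr

Box A: F(A→B) = (65.1 + 44.2) − 30.3 = 79.000 Gt C/yr.
Box B: F(B→C) = (79.000 + 27.2) − 29.3 = 76.900 Gt C/yr.
Box C: F(C→D) = (76.900 + 51.5) − 28.0 = 100.40 Gt C/yr.
Box D: F(D→E) = (100.40 + 28.9) − 51.7 = 77.600 Gt C/yr.
Box E throughput = its input = 77.600 Gt C/yr; τ = 1010 / 77.600 = 13.02 yr.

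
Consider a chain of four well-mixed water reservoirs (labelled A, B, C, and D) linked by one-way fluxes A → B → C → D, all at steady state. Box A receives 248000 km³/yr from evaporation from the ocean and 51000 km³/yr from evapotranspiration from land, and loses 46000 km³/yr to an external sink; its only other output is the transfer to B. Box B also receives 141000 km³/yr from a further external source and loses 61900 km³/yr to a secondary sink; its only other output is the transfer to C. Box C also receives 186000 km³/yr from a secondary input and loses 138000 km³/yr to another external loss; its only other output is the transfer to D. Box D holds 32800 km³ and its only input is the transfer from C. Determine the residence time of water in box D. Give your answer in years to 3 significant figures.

0.0863 yr

Box A: F(A→B) = (248000 + 51000) − 46000 = 253000 km³/yr.
Box B: F(B→C) = (253000 + 141000) − 61900 = 332100 km³/yr.
Box C: F(C→D) = (332100 + 186000) − 138000 = 380100 km³/yr.
Box D throughput = its input = 380100 km³/yr; τ = 32800 / 380100 = 0.08629 yr.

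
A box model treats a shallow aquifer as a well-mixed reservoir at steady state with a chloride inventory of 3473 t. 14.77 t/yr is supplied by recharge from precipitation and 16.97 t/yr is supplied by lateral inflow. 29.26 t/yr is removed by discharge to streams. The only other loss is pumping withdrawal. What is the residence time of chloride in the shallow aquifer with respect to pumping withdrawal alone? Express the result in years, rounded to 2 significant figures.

1400 yr

At steady state ΣF_in = ΣF_out.
ΣF_in = 14.77 + 16.97 = 31.740 t/yr.
Pumping withdrawal flux = ΣF_in − (29.26) = 31.740 − 29.26 = 2.480 t/yr.
τ = M / F = 3473 / 2.480 = 1400 yr.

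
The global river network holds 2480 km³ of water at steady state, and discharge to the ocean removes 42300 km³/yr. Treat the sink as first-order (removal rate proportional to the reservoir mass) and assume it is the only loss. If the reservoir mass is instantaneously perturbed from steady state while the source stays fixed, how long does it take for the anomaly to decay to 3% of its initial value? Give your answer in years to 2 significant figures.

For a linear reservoir the anomaly decays as exp(−t/τ) with τ = M/F = 2480/42300 = 0.05863 yr.
exp(−t/τ) = 0.03 ⇒ t = −τ ln(0.03) = 0.05863 × 3.507 = 0.2056 yr.

0.21 yr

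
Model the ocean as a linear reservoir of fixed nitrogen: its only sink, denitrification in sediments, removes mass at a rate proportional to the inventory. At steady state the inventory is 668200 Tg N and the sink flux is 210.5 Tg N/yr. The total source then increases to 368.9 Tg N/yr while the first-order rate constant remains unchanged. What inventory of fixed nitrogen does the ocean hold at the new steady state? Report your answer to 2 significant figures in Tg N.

Rate constant k = F/M = 210.5 / 668200 = 0.0003150 yr⁻¹.
At the new steady state, source = k·M_new ⇒ M_new = 368.9 / 0.0003150 = 1.171×10^6 Tg N.
(Equivalently M_new = M × F_new/F_old = 668200 × 368.9/210.5.)

1.2×10^6 Tg N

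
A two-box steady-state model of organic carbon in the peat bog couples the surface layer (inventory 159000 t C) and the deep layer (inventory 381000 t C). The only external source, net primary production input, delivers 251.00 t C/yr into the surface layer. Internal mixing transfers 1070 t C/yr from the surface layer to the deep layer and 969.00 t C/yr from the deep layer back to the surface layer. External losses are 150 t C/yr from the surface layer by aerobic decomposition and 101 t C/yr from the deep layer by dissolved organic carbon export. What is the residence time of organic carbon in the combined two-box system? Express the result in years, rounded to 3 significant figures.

For the system as a whole, the A↔B exchange is internal and contributes nothing to the throughput; only the external sinks remove mass.
M_total = 159000 + 381000 = 540000 t C.
ΣF_external_out = 150 + 101 = 251.00 t C/yr.
τ = M_total / ΣF_ext = 540000 / 251.00 = 2151 yr.

2150 yr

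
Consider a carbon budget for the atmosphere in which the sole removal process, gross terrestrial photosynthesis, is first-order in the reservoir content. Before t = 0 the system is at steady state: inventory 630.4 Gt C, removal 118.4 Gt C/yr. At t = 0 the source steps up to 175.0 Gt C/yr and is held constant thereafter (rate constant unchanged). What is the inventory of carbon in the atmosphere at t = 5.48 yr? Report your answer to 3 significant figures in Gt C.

Residence time τ = M₀/F₀ = 5.324 yr. The eventual steady state is M_∞ = M₀·(F₁/F₀) = 630.4 × 175.0/118.4 = 931.76 Gt C.
The anomaly ΔM(t) = M(t) − M_∞ decays as ΔM₀·e^(−t/τ) with ΔM₀ = 630.4 − 931.76 = −301.4 Gt C.
At t = 5.48 yr, e^(−t/τ) = e^(−1.029) = 0.3573, so ΔM = −107.7 Gt C and M = 931.76 − 107.7 = 824.09 Gt C.

824 Gt C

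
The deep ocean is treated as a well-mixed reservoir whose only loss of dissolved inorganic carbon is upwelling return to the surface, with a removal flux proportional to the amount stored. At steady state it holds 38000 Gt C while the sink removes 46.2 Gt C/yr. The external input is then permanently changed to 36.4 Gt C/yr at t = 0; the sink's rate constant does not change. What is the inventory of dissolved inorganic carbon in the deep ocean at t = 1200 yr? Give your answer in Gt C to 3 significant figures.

Residence time τ = M₀/F₀ = 822.5 yr. The eventual steady state is M_∞ = M₀·(F₁/F₀) = 38000 × 36.4/46.2 = 29939 Gt C.
The anomaly ΔM(t) = M(t) − M_∞ decays as ΔM₀·e^(−t/τ) with ΔM₀ = 38000 − 29939 = 8061 Gt C.
At t = 1200 yr, e^(−t/τ) = e^(−1.459) = 0.2325, so ΔM = 1874 Gt C and M = 29939 + 1874 = 31813 Gt C.

31800 Gt C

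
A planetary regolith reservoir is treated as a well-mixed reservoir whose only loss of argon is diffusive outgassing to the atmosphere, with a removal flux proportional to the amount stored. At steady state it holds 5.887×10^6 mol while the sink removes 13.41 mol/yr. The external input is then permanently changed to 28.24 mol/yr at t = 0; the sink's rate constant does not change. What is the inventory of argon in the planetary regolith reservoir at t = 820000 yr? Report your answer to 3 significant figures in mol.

The sink rate constant is k = F₀/M₀ = 13.41/5.887×10^6 = 2.278×10^-6 yr⁻¹.
Solving dM/dt = F₁ − kM with M(0) = M₀ gives M(t) = F₁/k + (M₀ − F₁/k)·e^(−kt).
F₁/k = 28.24/2.278×10^-6 = 1.2397×10^7 mol; kt = 2.278×10^-6 × 820000 = 1.868, e^(−kt) = 0.1545.
M(820000) = 1.2397×10^7 + (5.887×10^6 − 1.2397×10^7) × 0.1545 = 1.2397×10^7 − 1.006×10^6 = 1.1392×10^7 mol.

1.14×10^7 mol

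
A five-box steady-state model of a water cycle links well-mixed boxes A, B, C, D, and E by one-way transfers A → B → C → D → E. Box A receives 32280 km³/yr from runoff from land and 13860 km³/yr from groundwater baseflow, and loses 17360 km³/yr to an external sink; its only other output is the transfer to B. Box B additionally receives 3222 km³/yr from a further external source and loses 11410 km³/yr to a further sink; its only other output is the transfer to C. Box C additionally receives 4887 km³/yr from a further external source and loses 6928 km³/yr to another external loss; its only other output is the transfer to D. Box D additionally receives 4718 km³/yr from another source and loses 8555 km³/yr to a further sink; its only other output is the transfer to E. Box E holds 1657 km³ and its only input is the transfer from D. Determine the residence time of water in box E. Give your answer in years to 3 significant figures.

Box A: F(A→B) = (32280 + 13860) − 17360 = 28780 km³/yr.
Box B: F(B→C) = (28780 + 3222) − 11410 = 20592 km³/yr.
Box C: F(C→D) = (20592 + 4887) − 6928 = 18551 km³/yr.
Box D: F(D→E) = (18551 + 4718) − 8555 = 14714 km³/yr.
Box E throughput = its input = 14714 km³/yr; τ = 1657 / 14714 = 0.1126 yr.

0.113 yr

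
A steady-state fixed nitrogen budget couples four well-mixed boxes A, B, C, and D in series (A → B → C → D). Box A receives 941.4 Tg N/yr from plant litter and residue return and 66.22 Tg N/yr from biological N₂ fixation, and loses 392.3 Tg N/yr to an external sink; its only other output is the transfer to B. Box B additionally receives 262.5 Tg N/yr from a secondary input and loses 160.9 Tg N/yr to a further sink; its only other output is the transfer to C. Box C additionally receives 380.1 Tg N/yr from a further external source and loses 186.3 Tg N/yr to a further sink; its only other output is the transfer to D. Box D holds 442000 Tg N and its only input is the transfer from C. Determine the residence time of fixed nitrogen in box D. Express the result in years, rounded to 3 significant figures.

Box A: F(A→B) = (941.4 + 66.22) − 392.3 = 615.32 Tg N/yr.
Box B: F(B→C) = (615.32 + 262.5) − 160.9 = 716.92 Tg N/yr.
Box C: F(C→D) = (716.92 + 380.1) − 186.3 = 910.72 Tg N/yr.
Box D throughput = its input = 910.72 Tg N/yr; τ = 442000 / 910.72 = 485.3 yr.

485 yr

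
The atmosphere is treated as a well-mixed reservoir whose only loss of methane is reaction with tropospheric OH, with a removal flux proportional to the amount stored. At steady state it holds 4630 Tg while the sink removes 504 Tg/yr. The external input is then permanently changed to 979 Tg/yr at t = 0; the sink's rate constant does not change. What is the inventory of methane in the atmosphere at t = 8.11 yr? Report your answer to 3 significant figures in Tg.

7190 Tg

τ = M₀/F₀ = 4630/504 = 9.187 yr; rate constant k = 1/τ.
New steady state M_∞ = F₁/k = F₁·τ = 979 × 9.187 = 8993.6 Tg.
M(t) = M_∞ + (M₀ − M_∞)·e^(−t/τ); t/τ = 8.11/9.187 = 0.8828, so e^(−t/τ) = 0.4136.
M(t) = 8993.6 − 4364 × 0.4136 = 7188.7 Tg.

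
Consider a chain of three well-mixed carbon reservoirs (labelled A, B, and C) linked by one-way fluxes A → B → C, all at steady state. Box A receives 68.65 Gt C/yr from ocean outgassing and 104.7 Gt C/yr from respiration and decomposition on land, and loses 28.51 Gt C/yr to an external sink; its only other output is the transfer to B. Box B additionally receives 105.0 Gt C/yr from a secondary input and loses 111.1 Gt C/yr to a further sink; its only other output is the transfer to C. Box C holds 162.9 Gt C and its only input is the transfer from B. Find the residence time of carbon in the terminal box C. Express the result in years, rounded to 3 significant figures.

1.17 yr

Box A: F(A→B) = (68.65 + 104.7) − 28.51 = 144.84 Gt C/yr.
Box B: F(B→C) = (144.84 + 105.0) − 111.1 = 138.74 Gt C/yr.
Box C throughput = its input = 138.74 Gt C/yr; τ = 162.9 / 138.74 = 1.174 yr.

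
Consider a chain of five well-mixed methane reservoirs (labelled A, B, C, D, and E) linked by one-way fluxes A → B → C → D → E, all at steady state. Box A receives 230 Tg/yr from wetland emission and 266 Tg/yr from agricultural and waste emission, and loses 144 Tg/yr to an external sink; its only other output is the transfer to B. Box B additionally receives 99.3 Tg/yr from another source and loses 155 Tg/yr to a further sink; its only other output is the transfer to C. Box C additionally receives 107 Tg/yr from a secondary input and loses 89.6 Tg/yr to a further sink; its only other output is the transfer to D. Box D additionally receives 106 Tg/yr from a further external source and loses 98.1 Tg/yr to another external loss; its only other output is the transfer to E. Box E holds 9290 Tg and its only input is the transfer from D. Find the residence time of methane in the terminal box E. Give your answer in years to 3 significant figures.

Box A: F(A→B) = (230 + 266) − 144 = 352.00 Tg/yr.
Box B: F(B→C) = (352.00 + 99.3) − 155 = 296.30 Tg/yr.
Box C: F(C→D) = (296.30 + 107) − 89.6 = 313.70 Tg/yr.
Box D: F(D→E) = (313.70 + 106) − 98.1 = 321.60 Tg/yr.
Box E throughput = its input = 321.60 Tg/yr; τ = 9290 / 321.60 = 28.89 yr.

28.9 yr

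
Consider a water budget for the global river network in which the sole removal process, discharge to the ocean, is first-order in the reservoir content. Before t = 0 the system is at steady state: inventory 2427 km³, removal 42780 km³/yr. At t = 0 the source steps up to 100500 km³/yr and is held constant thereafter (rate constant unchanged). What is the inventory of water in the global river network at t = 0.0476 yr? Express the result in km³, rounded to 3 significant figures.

The sink rate constant is k = F₀/M₀ = 42780/2427 = 17.63 yr⁻¹.
Solving dM/dt = F₁ − kM with M(0) = M₀ gives M(t) = F₁/k + (M₀ − F₁/k)·e^(−kt).
F₁/k = 100500/17.63 = 5701.6 km³; kt = 17.63 × 0.0476 = 0.8390, e^(−kt) = 0.4321.
M(0.0476) = 5701.6 + (2427 − 5701.6) × 0.4321 = 5701.6 − 1415 = 4286.5 km³.

4290 km³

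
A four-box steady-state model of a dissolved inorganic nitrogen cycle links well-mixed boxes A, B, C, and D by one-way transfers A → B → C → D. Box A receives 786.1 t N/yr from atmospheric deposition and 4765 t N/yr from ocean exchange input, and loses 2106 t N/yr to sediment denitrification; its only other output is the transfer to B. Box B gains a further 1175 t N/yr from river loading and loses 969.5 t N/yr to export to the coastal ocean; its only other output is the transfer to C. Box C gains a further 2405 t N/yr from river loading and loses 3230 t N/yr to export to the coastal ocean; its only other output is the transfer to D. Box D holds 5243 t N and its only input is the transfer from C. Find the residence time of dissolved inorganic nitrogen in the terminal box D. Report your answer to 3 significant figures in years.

1.86 yr

Box A: F(A→B) = (786.1 + 4765) − 2106 = 3445.1 t N/yr.
Box B: F(B→C) = (3445.1 + 1175) − 969.5 = 3650.6 t N/yr.
Box C: F(C→D) = (3650.6 + 2405) − 3230 = 2825.6 t N/yr.
Box D throughput = its input = 2825.6 t N/yr; τ = 5243 / 2825.6 = 1.856 yr.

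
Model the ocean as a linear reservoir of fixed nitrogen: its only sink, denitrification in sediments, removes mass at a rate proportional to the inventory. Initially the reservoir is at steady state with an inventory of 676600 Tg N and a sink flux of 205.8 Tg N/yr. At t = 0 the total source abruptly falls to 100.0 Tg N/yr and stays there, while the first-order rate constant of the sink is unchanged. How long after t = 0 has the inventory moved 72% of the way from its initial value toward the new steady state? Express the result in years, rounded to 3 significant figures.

4190 yr

τ = M₀/F₀ = 676600/205.8 = 3288 yr.
The remaining gap fraction is e^(−t/τ); 72% covered ⇒ e^(−t/τ) = 0.280.
t = −τ ln(0.280) = 3288 × 1.273 = 4185 yr.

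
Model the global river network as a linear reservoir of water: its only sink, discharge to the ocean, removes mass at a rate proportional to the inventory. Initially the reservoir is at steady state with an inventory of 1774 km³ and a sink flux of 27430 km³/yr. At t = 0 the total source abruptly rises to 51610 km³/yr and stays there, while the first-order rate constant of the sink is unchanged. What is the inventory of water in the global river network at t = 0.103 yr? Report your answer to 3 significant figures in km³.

3020 km³

τ = M₀/F₀ = 1774/27430 = 0.06467 yr; rate constant k = 1/τ.
New steady state M_∞ = F₁/k = F₁·τ = 51610 × 0.06467 = 3337.8 km³.
M(t) = M_∞ + (M₀ − M_∞)·e^(−t/τ); t/τ = 0.103/0.06467 = 1.593, so e^(−t/τ) = 0.2034.
M(t) = 3337.8 − 1564 × 0.2034 = 3019.7 km³.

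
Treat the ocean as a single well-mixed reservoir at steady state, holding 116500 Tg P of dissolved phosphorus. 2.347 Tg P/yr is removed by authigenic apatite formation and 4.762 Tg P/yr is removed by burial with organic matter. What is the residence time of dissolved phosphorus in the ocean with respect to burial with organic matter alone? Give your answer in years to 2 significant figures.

24000 yr

Residence time with respect to a single sink: τ = M / F_sink.
τ = 116500 / 4.762 = 24460 yr.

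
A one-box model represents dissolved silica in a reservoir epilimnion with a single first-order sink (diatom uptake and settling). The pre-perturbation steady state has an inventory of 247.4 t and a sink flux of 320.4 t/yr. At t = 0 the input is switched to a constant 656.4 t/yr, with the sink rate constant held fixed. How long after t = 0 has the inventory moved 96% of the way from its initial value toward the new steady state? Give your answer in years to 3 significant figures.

τ = M₀/F₀ = 247.4/320.4 = 0.7722 yr.
The remaining gap fraction is e^(−t/τ); 96% covered ⇒ e^(−t/τ) = 0.0400.
t = −τ ln(0.0400) = 0.7722 × 3.219 = 2.485 yr.

2.49 yr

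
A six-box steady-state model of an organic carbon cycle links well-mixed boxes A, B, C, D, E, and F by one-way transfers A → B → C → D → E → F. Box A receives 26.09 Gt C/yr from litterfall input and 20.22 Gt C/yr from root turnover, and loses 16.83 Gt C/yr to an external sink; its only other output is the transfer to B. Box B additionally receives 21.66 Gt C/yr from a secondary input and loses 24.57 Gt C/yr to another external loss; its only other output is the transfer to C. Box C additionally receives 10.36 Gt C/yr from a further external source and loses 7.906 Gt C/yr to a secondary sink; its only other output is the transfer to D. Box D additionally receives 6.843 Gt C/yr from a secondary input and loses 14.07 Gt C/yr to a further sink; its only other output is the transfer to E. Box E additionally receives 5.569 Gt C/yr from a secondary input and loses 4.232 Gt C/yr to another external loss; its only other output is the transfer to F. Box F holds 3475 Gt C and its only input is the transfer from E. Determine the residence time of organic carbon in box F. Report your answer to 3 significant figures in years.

Box A: F(A→B) = (26.09 + 20.22) − 16.83 = 29.480 Gt C/yr.
Box B: F(B→C) = (29.480 + 21.66) − 24.57 = 26.570 Gt C/yr.
Box C: F(C→D) = (26.570 + 10.36) − 7.906 = 29.024 Gt C/yr.
Box D: F(D→E) = (29.024 + 6.843) − 14.07 = 21.797 Gt C/yr.
Box E: F(E→F) = (21.797 + 5.569) − 4.232 = 23.134 Gt C/yr.
Box F throughput = its input = 23.134 Gt C/yr; τ = 3475 / 23.134 = 150.2 yr.

150 yr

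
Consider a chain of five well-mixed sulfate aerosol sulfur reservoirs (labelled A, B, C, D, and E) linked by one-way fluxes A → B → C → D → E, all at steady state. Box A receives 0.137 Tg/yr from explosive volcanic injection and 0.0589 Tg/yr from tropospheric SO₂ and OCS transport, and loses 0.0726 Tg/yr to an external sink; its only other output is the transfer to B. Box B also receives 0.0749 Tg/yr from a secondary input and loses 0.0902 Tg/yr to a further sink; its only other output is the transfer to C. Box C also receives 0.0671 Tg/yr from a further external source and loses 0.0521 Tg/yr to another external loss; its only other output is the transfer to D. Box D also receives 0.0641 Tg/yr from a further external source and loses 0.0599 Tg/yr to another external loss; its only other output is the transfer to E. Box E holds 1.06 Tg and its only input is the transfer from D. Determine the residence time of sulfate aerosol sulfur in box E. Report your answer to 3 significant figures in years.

8.33 yr

Box A: F(A→B) = (0.137 + 0.0589) − 0.0726 = 0.12330 Tg/yr.
Box B: F(B→C) = (0.12330 + 0.0749) − 0.0902 = 0.10800 Tg/yr.
Box C: F(C→D) = (0.10800 + 0.0671) − 0.0521 = 0.12300 Tg/yr.
Box D: F(D→E) = (0.12300 + 0.0641) − 0.0599 = 0.12720 Tg/yr.
Box E throughput = its input = 0.12720 Tg/yr; τ = 1.06 / 0.12720 = 8.333 yr.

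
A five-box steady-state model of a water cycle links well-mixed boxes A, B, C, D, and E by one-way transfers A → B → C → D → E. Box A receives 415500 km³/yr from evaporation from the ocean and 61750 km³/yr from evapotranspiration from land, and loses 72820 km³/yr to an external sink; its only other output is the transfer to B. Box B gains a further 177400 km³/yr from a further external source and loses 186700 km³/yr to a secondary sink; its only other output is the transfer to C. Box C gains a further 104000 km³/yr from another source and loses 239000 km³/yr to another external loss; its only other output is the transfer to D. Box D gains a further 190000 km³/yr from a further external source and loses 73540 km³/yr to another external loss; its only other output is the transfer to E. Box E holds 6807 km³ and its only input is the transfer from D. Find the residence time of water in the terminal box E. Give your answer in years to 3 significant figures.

Box A: F(A→B) = (415500 + 61750) − 72820 = 404430 km³/yr.
Box B: F(B→C) = (404430 + 177400) − 186700 = 395130 km³/yr.
Box C: F(C→D) = (395130 + 104000) − 239000 = 260130 km³/yr.
Box D: F(D→E) = (260130 + 190000) − 73540 = 376590 km³/yr.
Box E throughput = its input = 376590 km³/yr; τ = 6807 / 376590 = 0.01808 yr.

0.0181 yr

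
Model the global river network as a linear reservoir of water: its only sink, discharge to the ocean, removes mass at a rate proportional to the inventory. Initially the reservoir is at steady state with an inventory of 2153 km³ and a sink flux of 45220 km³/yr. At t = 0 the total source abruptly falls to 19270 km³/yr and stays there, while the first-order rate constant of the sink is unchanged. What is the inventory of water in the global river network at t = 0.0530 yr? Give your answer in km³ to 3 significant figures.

1320 km³

Residence time τ = M₀/F₀ = 0.04761 yr. The eventual steady state is M_∞ = M₀·(F₁/F₀) = 2153 × 19270/45220 = 917.48 km³.
The anomaly ΔM(t) = M(t) − M_∞ decays as ΔM₀·e^(−t/τ) with ΔM₀ = 2153 − 917.48 = 1236 km³.
At t = 0.0530 yr, e^(−t/τ) = e^(−1.113) = 0.3285, so ΔM = 405.9 km³ and M = 917.48 + 405.9 = 1323.4 km³.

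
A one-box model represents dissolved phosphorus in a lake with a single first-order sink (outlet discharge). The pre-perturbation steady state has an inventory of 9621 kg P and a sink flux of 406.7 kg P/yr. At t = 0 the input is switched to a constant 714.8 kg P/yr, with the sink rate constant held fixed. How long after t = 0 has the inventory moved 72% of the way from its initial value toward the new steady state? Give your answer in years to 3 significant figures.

τ = M₀/F₀ = 9621/406.7 = 23.66 yr.
The remaining gap fraction is e^(−t/τ); 72% covered ⇒ e^(−t/τ) = 0.280.
t = −τ ln(0.280) = 23.66 × 1.273 = 30.11 yr.

30.1 yr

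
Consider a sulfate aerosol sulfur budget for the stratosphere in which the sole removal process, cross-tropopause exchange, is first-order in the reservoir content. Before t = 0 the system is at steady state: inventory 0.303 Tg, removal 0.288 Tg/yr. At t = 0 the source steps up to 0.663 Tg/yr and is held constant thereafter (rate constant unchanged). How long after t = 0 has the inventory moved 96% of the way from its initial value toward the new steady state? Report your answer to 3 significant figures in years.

τ = M₀/F₀ = 0.303/0.288 = 1.052 yr.
The remaining gap fraction is e^(−t/τ); 96% covered ⇒ e^(−t/τ) = 0.0400.
t = −τ ln(0.0400) = 1.052 × 3.219 = 3.387 yr.

3.39 yr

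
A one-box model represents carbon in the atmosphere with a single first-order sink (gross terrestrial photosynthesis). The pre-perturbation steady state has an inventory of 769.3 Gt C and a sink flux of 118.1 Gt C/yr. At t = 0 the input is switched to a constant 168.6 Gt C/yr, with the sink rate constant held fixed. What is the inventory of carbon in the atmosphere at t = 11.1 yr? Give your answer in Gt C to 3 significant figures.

Residence time τ = M₀/F₀ = 6.514 yr. The eventual steady state is M_∞ = M₀·(F₁/F₀) = 769.3 × 168.6/118.1 = 1098.3 Gt C.
The anomaly ΔM(t) = M(t) − M_∞ decays as ΔM₀·e^(−t/τ) with ΔM₀ = 769.3 − 1098.3 = −329.0 Gt C.
At t = 11.1 yr, e^(−t/τ) = e^(−1.704) = 0.1819, so ΔM = −59.85 Gt C and M = 1098.3 − 59.85 = 1038.4 Gt C.

1040 Gt C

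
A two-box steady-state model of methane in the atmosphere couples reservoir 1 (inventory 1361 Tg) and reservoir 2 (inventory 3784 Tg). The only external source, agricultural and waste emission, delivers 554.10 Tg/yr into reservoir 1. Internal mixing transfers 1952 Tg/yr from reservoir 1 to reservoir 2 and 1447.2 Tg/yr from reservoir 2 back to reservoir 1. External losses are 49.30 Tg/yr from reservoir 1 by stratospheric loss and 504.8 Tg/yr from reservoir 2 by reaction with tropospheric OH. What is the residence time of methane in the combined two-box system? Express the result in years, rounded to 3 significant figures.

Residence time in the combined system uses the total inventory and the total *external* removal — internal exchanges between the two boxes cancel.
M_total = 1361 + 3784 = 5145.0 Tg.
ΣF_external_out = 49.30 + 504.8 = 554.10 Tg/yr.
τ = M_total / ΣF_ext = 5145.0 / 554.10 = 9.285 yr.

9.29 yr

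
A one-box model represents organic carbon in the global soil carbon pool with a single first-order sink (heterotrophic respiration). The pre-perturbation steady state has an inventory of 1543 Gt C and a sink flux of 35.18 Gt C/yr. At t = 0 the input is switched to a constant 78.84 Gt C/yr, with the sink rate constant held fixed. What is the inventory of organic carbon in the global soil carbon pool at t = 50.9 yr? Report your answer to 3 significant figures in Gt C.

2860 Gt C

τ = M₀/F₀ = 1543/35.18 = 43.86 yr; rate constant k = 1/τ.
New steady state M_∞ = F₁/k = F₁·τ = 78.84 × 43.86 = 3457.9 Gt C.
M(t) = M_∞ + (M₀ − M_∞)·e^(−t/τ); t/τ = 50.9/43.86 = 1.161, so e^(−t/τ) = 0.3133.
M(t) = 3457.9 − 1915 × 0.3133 = 2857.9 Gt C.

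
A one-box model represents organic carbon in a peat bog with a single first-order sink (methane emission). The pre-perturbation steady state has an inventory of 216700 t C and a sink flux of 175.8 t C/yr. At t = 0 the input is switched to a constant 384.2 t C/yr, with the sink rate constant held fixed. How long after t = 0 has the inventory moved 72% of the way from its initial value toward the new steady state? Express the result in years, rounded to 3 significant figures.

1570 yr

τ = M₀/F₀ = 216700/175.8 = 1233 yr.
The remaining gap fraction is e^(−t/τ); 72% covered ⇒ e^(−t/τ) = 0.280.
t = −τ ln(0.280) = 1233 × 1.273 = 1569 yr.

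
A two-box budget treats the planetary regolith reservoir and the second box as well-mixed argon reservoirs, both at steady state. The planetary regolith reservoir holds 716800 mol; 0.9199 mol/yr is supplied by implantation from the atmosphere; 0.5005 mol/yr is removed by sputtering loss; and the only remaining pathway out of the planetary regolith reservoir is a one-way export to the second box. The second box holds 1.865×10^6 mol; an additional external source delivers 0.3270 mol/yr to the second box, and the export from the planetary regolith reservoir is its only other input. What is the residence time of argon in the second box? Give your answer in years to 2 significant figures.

Balance the planetary regolith reservoir: ΣF_in = 0.91990 mol/yr.
Export to the second box = ΣF_in − (0.5005) = 0.41940 mol/yr.
Total input to the second box = 0.41940 + 0.3270 = 0.74640 mol/yr; at steady state this equals its total output.
τ = M / F = 1.865×10^6 / 0.74640 = 2.499×10^6 yr.

2.5×10^6 yr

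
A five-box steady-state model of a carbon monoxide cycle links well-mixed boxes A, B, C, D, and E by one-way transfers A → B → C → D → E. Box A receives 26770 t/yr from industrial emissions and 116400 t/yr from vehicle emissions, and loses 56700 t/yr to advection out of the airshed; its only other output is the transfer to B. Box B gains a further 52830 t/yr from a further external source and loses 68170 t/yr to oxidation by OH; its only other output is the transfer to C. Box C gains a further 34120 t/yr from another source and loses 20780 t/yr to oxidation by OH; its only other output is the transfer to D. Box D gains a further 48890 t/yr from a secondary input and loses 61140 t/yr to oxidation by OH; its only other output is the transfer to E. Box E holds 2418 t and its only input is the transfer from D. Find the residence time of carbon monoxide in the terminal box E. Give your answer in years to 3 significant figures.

Box A: F(A→B) = (26770 + 116400) − 56700 = 86470 t/yr.
Box B: F(B→C) = (86470 + 52830) − 68170 = 71130 t/yr.
Box C: F(C→D) = (71130 + 34120) − 20780 = 84470 t/yr.
Box D: F(D→E) = (84470 + 48890) − 61140 = 72220 t/yr.
Box E throughput = its input = 72220 t/yr; τ = 2418 / 72220 = 0.03348 yr.

0.0335 yr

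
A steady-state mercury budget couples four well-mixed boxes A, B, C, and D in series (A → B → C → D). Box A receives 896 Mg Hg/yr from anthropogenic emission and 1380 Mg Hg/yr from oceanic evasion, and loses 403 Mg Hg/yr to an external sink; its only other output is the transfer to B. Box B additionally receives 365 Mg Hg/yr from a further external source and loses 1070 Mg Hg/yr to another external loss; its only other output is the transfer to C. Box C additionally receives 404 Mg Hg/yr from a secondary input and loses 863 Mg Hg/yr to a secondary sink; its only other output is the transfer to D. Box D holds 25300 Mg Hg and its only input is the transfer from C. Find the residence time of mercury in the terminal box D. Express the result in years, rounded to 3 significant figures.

Box A: F(A→B) = (896 + 1380) − 403 = 1873.0 Mg Hg/yr.
Box B: F(B→C) = (1873.0 + 365) − 1070 = 1168.0 Mg Hg/yr.
Box C: F(C→D) = (1168.0 + 404) − 863 = 709.00 Mg Hg/yr.
Box D throughput = its input = 709.00 Mg Hg/yr; τ = 25300 / 709.00 = 35.68 yr.

35.7 yr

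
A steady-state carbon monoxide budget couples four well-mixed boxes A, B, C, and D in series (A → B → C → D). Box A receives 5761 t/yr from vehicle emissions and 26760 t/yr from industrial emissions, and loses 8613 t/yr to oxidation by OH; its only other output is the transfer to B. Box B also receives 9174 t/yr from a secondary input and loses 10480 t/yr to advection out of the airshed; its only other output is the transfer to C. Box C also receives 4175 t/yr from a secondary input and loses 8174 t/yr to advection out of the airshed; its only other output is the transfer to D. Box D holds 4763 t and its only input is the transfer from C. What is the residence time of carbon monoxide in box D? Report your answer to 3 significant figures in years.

Box A: F(A→B) = (5761 + 26760) − 8613 = 23908 t/yr.
Box B: F(B→C) = (23908 + 9174) − 10480 = 22602 t/yr.
Box C: F(C→D) = (22602 + 4175) − 8174 = 18603 t/yr.
Box D throughput = its input = 18603 t/yr; τ = 4763 / 18603 = 0.2560 yr.

0.256 yr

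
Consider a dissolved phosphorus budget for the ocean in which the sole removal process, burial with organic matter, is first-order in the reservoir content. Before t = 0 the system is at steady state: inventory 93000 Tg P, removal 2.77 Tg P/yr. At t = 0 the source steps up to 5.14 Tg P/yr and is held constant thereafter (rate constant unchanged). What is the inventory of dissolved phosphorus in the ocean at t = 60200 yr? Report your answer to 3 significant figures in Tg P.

τ = M₀/F₀ = 93000/2.77 = 33570 yr; rate constant k = 1/τ.
New steady state M_∞ = F₁/k = F₁·τ = 5.14 × 33570 = 172570 Tg P.
M(t) = M_∞ + (M₀ − M_∞)·e^(−t/τ); t/τ = 60200/33570 = 1.793, so e^(−t/τ) = 0.1665.
M(t) = 172570 − 79570 × 0.1665 = 159330 Tg P.

159000 Tg P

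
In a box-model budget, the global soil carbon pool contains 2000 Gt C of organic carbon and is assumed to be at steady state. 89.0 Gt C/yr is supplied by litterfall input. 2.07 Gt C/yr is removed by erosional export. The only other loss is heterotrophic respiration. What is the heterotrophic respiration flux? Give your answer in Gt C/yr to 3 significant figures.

At steady state ΣF_in = ΣF_out.
ΣF_in = 89.000 Gt C/yr.
Heterotrophic respiration flux = ΣF_in − (2.07) = 89.000 − 2.070 = 86.93 Gt C/yr.

86.9 Gt C/yr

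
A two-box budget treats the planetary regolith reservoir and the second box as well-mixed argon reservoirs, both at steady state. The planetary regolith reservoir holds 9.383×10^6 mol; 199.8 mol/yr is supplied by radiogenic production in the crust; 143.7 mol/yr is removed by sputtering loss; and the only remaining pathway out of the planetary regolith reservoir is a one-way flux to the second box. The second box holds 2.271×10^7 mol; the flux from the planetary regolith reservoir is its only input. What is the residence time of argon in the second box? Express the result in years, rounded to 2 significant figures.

Balance the planetary regolith reservoir: ΣF_in = 199.80 mol/yr.
Flux to the second box = ΣF_in − (143.7) = 56.100 mol/yr.
At steady state the output of the second box equals its input, 56.100 mol/yr.
τ = M / F = 2.271×10^7 / 56.100 = 404800 yr.

400000 yr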